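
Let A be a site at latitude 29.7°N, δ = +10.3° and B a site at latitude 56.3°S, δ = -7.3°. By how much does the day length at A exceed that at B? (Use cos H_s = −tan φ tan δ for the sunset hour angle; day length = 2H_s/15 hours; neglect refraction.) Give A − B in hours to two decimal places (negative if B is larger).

-0.68 h

A: H_s = arccos(−tan 29.7° · tan 10.3°) = 95.95°, so 2H_s/15 = 12.7933 h.
B: H_s = arccos(−tan -56.3° · tan -7.3°) = 101.07°, so 2H_s/15 = 13.4760 h.
A − B = 12.7933 − 13.4760 = -0.6827 h.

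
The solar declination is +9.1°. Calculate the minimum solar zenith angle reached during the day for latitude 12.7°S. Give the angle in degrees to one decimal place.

21.8°

At local solar noon the hour angle is zero, so the zenith angle is |φ − δ| = |-12.7° − (9.1°)| = 21.8°.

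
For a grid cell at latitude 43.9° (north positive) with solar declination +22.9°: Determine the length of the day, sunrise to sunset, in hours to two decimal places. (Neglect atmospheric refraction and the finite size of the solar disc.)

−tan φ tan δ = −(0.9623)(0.4224) = -0.4065; H_s = arccos(-0.4065) = 113.99°.
Day length = 2 H_s / 15° h⁻¹ = 227.98° / 15 = 15.199 h.

15.20 hours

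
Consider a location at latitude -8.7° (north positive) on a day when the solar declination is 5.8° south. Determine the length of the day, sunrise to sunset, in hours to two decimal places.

−tan φ tan δ = −(-0.1530)(-0.1016) = -0.0155; H_s = arccos(-0.0155) = 90.89°.
Day length = 2 H_s / 15° h⁻¹ = 181.78° / 15 = 12.119 h.

12.12 hours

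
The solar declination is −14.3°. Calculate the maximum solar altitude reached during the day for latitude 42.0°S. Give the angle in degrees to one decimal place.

At local solar noon the hour angle is zero, so the elevation is 90° − |φ − δ| = 90° − |-42.0° − (-14.3°)| = 90° − 27.7° = 62.3°.

62.3°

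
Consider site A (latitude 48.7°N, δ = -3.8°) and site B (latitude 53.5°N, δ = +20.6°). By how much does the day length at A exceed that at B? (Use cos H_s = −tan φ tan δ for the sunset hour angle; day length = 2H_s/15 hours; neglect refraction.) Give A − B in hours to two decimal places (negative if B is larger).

A: H_s = arccos(−tan 48.7° · tan -3.8°) = 85.66°, so 2H_s/15 = 11.4213 h.
B: H_s = arccos(−tan 53.5° · tan 20.6°) = 120.53°, so 2H_s/15 = 16.0707 h.
A − B = 11.4213 − 16.0707 = -4.6494 h.

-4.65 h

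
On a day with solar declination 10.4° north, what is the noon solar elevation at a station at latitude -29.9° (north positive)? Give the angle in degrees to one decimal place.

49.7°

At local solar noon the hour angle is zero, so the elevation is 90° − |φ − δ| = 90° − |-29.9° − (10.4°)| = 90° − 40.3° = 49.7°.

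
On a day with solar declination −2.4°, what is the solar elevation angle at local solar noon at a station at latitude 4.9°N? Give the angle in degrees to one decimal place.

At local solar noon the hour angle is zero, so the elevation is 90° − |φ − δ| = 90° − |4.9° − (-2.4°)| = 90° − 7.3° = 82.7°.

82.7°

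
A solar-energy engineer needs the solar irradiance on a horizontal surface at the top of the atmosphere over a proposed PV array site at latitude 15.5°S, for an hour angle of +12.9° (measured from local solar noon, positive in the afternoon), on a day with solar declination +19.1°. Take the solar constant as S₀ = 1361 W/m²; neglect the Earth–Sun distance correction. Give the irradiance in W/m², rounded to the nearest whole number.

cos θ_z = sin(-15.5°) sin(19.1°) + cos(-15.5°) cos(19.1°) cos(12.90°) = -0.0874 + 0.8876 = 0.8002.
Top-of-atmosphere irradiance = S₀ cos θ_z = 1361 × 0.8002 = 1089.07 W/m².

1089 W/m²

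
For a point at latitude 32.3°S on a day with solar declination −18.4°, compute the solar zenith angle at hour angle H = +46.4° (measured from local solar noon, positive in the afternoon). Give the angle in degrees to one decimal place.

43.8°

cos θ_z = sin φ sin δ + cos φ cos δ cos H = (-0.5344)(-0.3156) + (0.8453)(0.9489)(0.6896) = 0.7218.
θ_z = arccos(0.7218) = 43.80°.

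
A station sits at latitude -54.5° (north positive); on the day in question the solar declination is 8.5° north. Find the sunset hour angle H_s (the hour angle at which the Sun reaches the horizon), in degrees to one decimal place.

cos H_s = −tan(-54.5°) · tan(8.5°) = 0.2095, so H_s = arccos(0.2095) = 77.91°.

77.9°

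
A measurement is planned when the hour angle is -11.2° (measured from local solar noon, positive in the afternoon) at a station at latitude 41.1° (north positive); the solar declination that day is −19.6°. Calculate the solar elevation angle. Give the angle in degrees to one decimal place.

28.4°

cos θ_z = sin φ sin δ + cos φ cos δ cos H = (0.6574)(-0.3355) + (0.7536)(0.9421)(0.9810) = 0.4759.
θ_z = arccos(0.4759) = 61.58°, so the elevation is 90° − 61.58° = 28.42°.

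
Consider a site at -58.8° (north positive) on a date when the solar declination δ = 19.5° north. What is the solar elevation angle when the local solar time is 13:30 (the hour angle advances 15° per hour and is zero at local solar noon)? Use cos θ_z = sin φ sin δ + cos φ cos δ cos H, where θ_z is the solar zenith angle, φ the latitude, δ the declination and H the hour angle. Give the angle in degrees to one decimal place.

9.5°

Hour angle H = 15° × (13.5 − 12) = 22.50°.
cos θ_z = sin(-58.8°) sin(19.5°) + cos(-58.8°) cos(19.5°) cos(22.50°) = -0.2855 + 0.4511 = 0.1656.
θ_z = arccos(0.1656) = 80.47°, so the elevation is 90° − 80.47° = 9.53°.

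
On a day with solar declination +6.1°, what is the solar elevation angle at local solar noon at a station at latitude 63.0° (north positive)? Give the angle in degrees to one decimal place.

At local solar noon the hour angle is zero, so the elevation is 90° − |φ − δ| = 90° − |63.0° − (6.1°)| = 90° − 56.9° = 33.1°.

33.1°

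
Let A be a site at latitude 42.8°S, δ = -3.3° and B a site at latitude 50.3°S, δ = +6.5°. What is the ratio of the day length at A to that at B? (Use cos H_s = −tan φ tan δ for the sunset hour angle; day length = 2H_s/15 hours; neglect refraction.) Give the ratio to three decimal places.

A: H_s = arccos(−tan -42.8° · tan -3.3°) = 93.06°, so 2H_s/15 = 12.4080 h.
B: H_s = arccos(−tan -50.3° · tan 6.5°) = 82.11°, so 2H_s/15 = 10.9480 h.
Ratio A/B = 12.4080 / 10.9480 = 1.1334.

1.133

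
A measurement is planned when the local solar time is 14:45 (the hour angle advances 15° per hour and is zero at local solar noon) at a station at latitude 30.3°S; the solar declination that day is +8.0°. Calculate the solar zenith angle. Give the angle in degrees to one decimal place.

55.1°

Hour angle H = 15° × (14.75 − 12) = 41.25°.
cos θ_z = sin φ sin δ + cos φ cos δ cos H = (-0.5045)(0.1392) + (0.8634)(0.9903)(0.7518) = 0.5726.
θ_z = arccos(0.5726) = 55.07°.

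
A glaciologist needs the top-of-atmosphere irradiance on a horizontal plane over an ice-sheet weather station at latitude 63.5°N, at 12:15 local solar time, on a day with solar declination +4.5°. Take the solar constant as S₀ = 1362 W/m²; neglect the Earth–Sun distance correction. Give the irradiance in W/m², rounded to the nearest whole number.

700 W/m²

Hour angle H = 15° × (12.25 − 12) = 3.75°.
cos θ_z = sin(63.5°) sin(4.5°) + cos(63.5°) cos(4.5°) cos(3.75°) = 0.0702 + 0.4439 = 0.5141.
Top-of-atmosphere irradiance = S₀ cos θ_z = 1362 × 0.5141 = 700.20 W/m².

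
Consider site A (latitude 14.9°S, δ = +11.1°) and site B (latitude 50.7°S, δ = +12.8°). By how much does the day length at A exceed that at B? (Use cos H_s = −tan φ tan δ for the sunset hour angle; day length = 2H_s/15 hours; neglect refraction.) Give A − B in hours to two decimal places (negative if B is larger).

+1.75 h

A: H_s = arccos(−tan -14.9° · tan 11.1°) = 87.01°, so 2H_s/15 = 11.6013 h.
B: H_s = arccos(−tan -50.7° · tan 12.8°) = 73.88°, so 2H_s/15 = 9.8507 h.
A − B = 11.6013 − 9.8507 = 1.7506 h.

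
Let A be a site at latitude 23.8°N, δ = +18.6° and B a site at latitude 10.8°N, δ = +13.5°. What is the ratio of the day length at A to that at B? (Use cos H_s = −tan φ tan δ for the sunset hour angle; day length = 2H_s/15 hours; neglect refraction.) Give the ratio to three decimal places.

1.064

A: H_s = arccos(−tan 23.8° · tan 18.6°) = 98.54°, so 2H_s/15 = 13.1387 h.
B: H_s = arccos(−tan 10.8° · tan 13.5°) = 92.62°, so 2H_s/15 = 12.3493 h.
Ratio A/B = 13.1387 / 12.3493 = 1.0639.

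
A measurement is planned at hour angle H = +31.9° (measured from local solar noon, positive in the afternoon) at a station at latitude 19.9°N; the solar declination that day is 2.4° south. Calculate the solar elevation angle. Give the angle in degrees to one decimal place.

cos θ_z = sin(19.9°) sin(-2.4°) + cos(19.9°) cos(-2.4°) cos(31.90°) = -0.0143 + 0.7976 = 0.7833.
θ_z = arccos(0.7833) = 38.44°, so the elevation is 90° − 38.44° = 51.56°.

51.6°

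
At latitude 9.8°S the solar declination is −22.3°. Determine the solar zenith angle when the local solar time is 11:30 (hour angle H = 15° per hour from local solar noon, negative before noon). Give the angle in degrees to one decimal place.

Hour angle H = 15° × (11.5 − 12) = -7.50°.
cos θ_z = sin φ sin δ + cos φ cos δ cos H = (-0.1702)(-0.3795) + (0.9854)(0.9252)(0.9914) = 0.9684.
θ_z = arccos(0.9684) = 14.44°.

14.4°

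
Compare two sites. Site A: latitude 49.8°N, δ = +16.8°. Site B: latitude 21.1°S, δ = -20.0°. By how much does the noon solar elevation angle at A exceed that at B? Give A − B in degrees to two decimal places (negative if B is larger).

A: 90° − |49.8 − (16.8)| = 57.00°.
B: 90° − |-21.1 − (-20.0)| = 88.90°.
A − B = 57.00 − 88.90 = -31.90°.

-31.90°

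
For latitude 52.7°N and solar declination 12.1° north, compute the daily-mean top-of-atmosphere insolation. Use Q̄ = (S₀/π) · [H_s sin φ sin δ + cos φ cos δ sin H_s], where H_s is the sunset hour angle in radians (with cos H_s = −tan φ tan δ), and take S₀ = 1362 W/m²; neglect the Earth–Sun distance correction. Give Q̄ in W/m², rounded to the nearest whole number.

381 W/m²

cos H_s = −tan(52.7°) · tan(12.1°) = -0.2814, so H_s = arccos(-0.2814) = 106.34°. In radians, H_s = 1.8560.
H_s sin φ sin δ = 1.8560 × 0.7955 × 0.2096 = 0.3095.
cos φ cos δ sin H_s = 0.6060 × 0.9778 × 0.9596 = 0.5686.
Q̄ = (1362/π) × (0.3095 + 0.5686) = 433.54 × 0.8781 = 380.69 W/m².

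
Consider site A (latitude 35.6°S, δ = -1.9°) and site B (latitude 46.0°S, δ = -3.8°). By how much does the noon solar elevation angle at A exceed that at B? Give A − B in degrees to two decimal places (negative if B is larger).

+8.50°

A: 90° − |-35.6 − (-1.9)| = 56.30°.
B: 90° − |-46.0 − (-3.8)| = 47.80°.
A − B = 56.30 − 47.80 = 8.50°.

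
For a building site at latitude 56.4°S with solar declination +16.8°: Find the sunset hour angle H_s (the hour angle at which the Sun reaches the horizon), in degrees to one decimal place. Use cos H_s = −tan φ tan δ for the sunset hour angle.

63.0°

The sunset hour angle satisfies cos H_s = −tan φ tan δ = 0.4544, giving H_s = 62.97°.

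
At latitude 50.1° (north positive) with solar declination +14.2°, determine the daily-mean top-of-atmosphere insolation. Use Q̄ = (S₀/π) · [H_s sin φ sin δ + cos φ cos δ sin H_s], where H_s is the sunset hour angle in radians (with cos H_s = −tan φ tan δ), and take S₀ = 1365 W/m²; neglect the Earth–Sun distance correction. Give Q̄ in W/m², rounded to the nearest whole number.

The sunset hour angle satisfies cos H_s = −tan φ tan δ = -0.3026, giving H_s = 107.61°. In radians, H_s = 1.8781.
H_s sin φ sin δ = 1.8781 × 0.7672 × 0.2453 = 0.3534.
cos φ cos δ sin H_s = 0.6414 × 0.9694 × 0.9532 = 0.5927.
Q̄ = (1365/π) × (0.3534 + 0.5927) = 434.49 × 0.9461 = 411.07 W/m².

411 W/m²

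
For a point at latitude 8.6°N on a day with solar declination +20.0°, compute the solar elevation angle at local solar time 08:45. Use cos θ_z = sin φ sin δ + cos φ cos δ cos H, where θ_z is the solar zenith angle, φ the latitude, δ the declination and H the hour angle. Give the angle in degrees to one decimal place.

Hour angle H = 15° × (8.75 − 12) = -48.75°.
cos θ_z = sin(8.6°) sin(20.0°) + cos(8.6°) cos(20.0°) cos(-48.75°) = 0.0511 + 0.6126 = 0.6637.
θ_z = arccos(0.6637) = 48.42°, so the elevation is 90° − 48.42° = 41.58°.

41.6°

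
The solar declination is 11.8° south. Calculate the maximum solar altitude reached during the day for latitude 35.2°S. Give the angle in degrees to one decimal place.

At local solar noon the hour angle is zero, so the elevation is 90° − |φ − δ| = 90° − |-35.2° − (-11.8°)| = 90° − 23.4° = 66.6°.

66.6°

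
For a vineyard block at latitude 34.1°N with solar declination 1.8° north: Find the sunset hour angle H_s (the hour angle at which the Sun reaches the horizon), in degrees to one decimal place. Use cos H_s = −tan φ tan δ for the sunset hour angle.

91.2°

cos H_s = −tan(34.1°) · tan(1.8°) = -0.0213, so H_s = arccos(-0.0213) = 91.22°.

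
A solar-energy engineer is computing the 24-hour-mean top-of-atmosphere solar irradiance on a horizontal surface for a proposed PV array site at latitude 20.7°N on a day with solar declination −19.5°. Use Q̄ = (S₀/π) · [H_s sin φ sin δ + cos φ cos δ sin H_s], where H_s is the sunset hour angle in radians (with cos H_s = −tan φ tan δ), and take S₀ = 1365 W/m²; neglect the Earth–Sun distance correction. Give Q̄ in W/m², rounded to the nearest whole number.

The sunset hour angle satisfies cos H_s = −tan φ tan δ = 0.1338, giving H_s = 82.31°. In radians, H_s = 1.4366.
H_s sin φ sin δ = 1.4366 × 0.3535 × -0.3338 = -0.1695.
cos φ cos δ sin H_s = 0.9354 × 0.9426 × 0.9910 = 0.8738.
Q̄ = (1365/π) × (-0.1695 + 0.8738) = 434.49 × 0.7043 = 306.01 W/m².

306 W/m²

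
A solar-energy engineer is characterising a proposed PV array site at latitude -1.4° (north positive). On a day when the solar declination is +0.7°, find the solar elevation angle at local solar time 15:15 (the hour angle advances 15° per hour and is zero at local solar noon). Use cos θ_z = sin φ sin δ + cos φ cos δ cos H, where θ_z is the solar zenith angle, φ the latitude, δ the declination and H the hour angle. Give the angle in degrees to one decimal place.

Hour angle H = 15° × (15.25 − 12) = 48.75°.
cos θ_z = sin(-1.4°) sin(0.7°) + cos(-1.4°) cos(0.7°) cos(48.75°) = -0.0003 + 0.6591 = 0.6588.
θ_z = arccos(0.6588) = 48.79°, so the elevation is 90° − 48.79° = 41.21°.

41.2°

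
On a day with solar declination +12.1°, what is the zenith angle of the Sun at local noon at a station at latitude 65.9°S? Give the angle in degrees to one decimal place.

At local solar noon the hour angle is zero, so the zenith angle is |φ − δ| = |-65.9° − (12.1°)| = 78.0°.

78.0°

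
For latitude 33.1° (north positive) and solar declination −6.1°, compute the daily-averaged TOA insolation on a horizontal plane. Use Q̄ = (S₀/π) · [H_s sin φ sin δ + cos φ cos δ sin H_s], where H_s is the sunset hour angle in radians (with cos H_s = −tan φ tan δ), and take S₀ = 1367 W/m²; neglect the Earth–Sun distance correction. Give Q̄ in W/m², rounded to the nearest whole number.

324 W/m²

cos H_s = −tan(33.1°) · tan(-6.1°) = 0.0697, so H_s = arccos(0.0697) = 86.00°. In radians, H_s = 1.5010.
H_s sin φ sin δ = 1.5010 × 0.5461 × -0.1063 = -0.0871.
cos φ cos δ sin H_s = 0.8377 × 0.9943 × 0.9976 = 0.8309.
Q̄ = (1367/π) × (-0.0871 + 0.8309) = 435.13 × 0.7438 = 323.65 W/m².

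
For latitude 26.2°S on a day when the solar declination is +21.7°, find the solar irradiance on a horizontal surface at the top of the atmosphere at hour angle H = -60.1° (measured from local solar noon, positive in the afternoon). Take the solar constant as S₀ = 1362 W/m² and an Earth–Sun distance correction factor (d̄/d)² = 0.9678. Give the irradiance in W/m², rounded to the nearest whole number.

cos θ_z = sin φ sin δ + cos φ cos δ cos H = (-0.4415)(0.3697) + (0.8973)(0.9291)(0.4985) = 0.2524.
Top-of-atmosphere irradiance = S₀ (d̄/d)² cos θ_z = 1362 × 0.9678 × 0.2524 = 332.70 W/m².

333 W/m²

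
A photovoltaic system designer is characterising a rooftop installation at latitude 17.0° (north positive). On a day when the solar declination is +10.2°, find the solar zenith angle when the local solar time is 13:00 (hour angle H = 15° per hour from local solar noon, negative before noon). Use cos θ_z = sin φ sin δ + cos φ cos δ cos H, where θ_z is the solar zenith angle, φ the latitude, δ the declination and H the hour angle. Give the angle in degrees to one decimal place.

Hour angle H = 15° × (13 − 12) = 15.00°.
cos θ_z = sin(17.0°) sin(10.2°) + cos(17.0°) cos(10.2°) cos(15.00°) = 0.0518 + 0.9091 = 0.9609.
θ_z = arccos(0.9609) = 16.08°.

16.1°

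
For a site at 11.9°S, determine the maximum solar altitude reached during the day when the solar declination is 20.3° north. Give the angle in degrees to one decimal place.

At local solar noon the hour angle is zero, so the elevation is 90° − |φ − δ| = 90° − |-11.9° − (20.3°)| = 90° − 32.2° = 57.8°.

57.8°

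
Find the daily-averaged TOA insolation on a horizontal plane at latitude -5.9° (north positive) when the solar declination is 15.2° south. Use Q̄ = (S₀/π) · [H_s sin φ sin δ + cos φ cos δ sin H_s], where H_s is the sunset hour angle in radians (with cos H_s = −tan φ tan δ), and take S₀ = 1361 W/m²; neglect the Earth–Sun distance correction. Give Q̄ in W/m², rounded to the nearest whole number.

−tan φ tan δ = −(-0.1033)(-0.2717) = -0.0281; H_s = arccos(-0.0281) = 91.61°. In radians, H_s = 1.5989.
H_s sin φ sin δ = 1.5989 × -0.1028 × -0.2622 = 0.0431.
cos φ cos δ sin H_s = 0.9947 × 0.9650 × 0.9996 = 0.9595.
Q̄ = (1361/π) × (0.0431 + 0.9595) = 433.22 × 1.0026 = 434.35 W/m².

434 W/m²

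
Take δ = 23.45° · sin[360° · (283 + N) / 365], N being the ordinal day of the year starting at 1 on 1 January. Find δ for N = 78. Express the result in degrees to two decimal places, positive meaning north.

360 × (283 + 78) / 365 = 356.055°; sin(356.055°) = -0.0688.
δ = 23.45 × -0.0688 = -1.613° ≈ -1.61°.

-1.61°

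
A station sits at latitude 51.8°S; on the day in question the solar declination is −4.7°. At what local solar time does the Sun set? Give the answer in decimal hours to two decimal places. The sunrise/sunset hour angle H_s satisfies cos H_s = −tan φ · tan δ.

The sunset hour angle satisfies cos H_s = −tan φ tan δ = -0.1045, giving H_s = 96.00°.
Sunset is at 12 + H_s/15 = 12 + 6.400 = 18.400 h local solar time.

18.40 h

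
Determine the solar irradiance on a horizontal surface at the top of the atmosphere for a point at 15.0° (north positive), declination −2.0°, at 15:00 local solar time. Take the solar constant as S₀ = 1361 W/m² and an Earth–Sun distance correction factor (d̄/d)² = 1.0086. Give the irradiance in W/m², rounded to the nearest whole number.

925 W/m²

Hour angle H = 15° × (15 − 12) = 45.00°.
With φ = 15.0°, δ = -2.0°, H = 45.00°: sin φ sin δ = -0.0090, cos φ cos δ cos H = 0.6826, so cos θ_z = 0.6736.
Top-of-atmosphere irradiance = S₀ (d̄/d)² cos θ_z = 1361 × 1.0086 × 0.6736 = 924.65 W/m².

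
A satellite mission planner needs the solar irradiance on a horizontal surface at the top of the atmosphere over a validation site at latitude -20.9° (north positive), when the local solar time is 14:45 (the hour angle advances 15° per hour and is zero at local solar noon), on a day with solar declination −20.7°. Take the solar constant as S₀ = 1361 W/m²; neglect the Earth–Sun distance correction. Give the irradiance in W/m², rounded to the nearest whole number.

1066 W/m²

Hour angle H = 15° × (14.75 − 12) = 41.25°.
cos θ_z = sin(-20.9°) sin(-20.7°) + cos(-20.9°) cos(-20.7°) cos(41.25°) = 0.1261 + 0.6570 = 0.7831.
Top-of-atmosphere irradiance = S₀ cos θ_z = 1361 × 0.7831 = 1065.80 W/m².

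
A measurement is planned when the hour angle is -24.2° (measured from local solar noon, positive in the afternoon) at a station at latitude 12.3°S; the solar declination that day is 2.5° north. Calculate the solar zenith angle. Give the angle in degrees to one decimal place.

cos θ_z = sin(-12.3°) sin(2.5°) + cos(-12.3°) cos(2.5°) cos(-24.20°) = -0.0093 + 0.8903 = 0.8810.
θ_z = arccos(0.8810) = 28.24°.

28.2°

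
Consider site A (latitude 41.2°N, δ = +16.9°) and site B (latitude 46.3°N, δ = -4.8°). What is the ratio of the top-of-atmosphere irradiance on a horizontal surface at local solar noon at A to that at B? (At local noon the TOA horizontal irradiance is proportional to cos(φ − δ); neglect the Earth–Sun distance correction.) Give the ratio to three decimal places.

A: cos θ_z = cos(41.2° − (16.9°)) = 0.9114.
B: cos θ_z = cos(46.3° − (-4.8°)) = 0.6280.
Ratio A/B = 0.9114 / 0.6280 = 1.4513.

1.451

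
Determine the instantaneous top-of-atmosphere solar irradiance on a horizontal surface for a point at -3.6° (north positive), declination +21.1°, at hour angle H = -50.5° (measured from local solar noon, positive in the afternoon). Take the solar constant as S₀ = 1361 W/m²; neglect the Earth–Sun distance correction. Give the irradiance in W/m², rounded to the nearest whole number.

775 W/m²

cos θ_z = sin(-3.6°) sin(21.1°) + cos(-3.6°) cos(21.1°) cos(-50.50°) = -0.0226 + 0.5923 = 0.5697.
Top-of-atmosphere irradiance = S₀ cos θ_z = 1361 × 0.5697 = 775.36 W/m².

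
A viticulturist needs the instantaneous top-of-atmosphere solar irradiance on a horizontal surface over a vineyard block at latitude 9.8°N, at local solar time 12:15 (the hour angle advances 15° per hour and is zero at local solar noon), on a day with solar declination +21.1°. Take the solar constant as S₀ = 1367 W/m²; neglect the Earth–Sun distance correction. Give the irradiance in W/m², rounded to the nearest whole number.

Hour angle H = 15° × (12.25 − 12) = 3.75°.
With φ = 9.8°, δ = 21.1°, H = 3.75°: sin φ sin δ = 0.0613, cos φ cos δ cos H = 0.9174, so cos θ_z = 0.9787.
Top-of-atmosphere irradiance = S₀ cos θ_z = 1367 × 0.9787 = 1337.88 W/m².

1338 W/m²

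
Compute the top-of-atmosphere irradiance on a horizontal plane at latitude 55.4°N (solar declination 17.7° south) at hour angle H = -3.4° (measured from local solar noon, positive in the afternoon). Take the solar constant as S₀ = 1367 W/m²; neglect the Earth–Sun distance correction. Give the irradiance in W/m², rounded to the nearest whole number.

cos θ_z = sin φ sin δ + cos φ cos δ cos H = (0.8231)(-0.3040) + (0.5678)(0.9527)(0.9982) = 0.2897.
Top-of-atmosphere irradiance = S₀ cos θ_z = 1367 × 0.2897 = 396.02 W/m².

396 W/m²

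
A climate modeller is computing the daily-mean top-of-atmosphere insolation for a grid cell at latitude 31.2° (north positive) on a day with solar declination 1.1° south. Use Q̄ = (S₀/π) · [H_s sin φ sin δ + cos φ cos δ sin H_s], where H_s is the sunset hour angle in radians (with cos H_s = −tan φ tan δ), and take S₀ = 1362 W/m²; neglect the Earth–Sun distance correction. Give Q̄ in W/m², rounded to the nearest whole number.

364 W/m²

−tan φ tan δ = −(0.6056)(-0.0192) = 0.0116; H_s = arccos(0.0116) = 89.34°. In radians, H_s = 1.5593.
H_s sin φ sin δ = 1.5593 × 0.5180 × -0.0192 = -0.0155.
cos φ cos δ sin H_s = 0.8554 × 0.9998 × 0.9999 = 0.8551.
Q̄ = (1362/π) × (-0.0155 + 0.8551) = 433.54 × 0.8396 = 364.00 W/m².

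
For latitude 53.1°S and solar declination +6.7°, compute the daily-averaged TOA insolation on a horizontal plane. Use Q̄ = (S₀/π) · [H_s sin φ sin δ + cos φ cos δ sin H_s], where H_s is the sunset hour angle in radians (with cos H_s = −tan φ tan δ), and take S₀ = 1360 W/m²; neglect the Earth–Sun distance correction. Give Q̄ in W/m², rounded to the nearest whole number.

198 W/m²

cos H_s = −tan(-53.1°) · tan(6.7°) = 0.1565, so H_s = arccos(0.1565) = 81.00°. In radians, H_s = 1.4137.
H_s sin φ sin δ = 1.4137 × -0.7997 × 0.1167 = -0.1319.
cos φ cos δ sin H_s = 0.6004 × 0.9932 × 0.9877 = 0.5890.
Q̄ = (1360/π) × (-0.1319 + 0.5890) = 432.90 × 0.4571 = 197.88 W/m².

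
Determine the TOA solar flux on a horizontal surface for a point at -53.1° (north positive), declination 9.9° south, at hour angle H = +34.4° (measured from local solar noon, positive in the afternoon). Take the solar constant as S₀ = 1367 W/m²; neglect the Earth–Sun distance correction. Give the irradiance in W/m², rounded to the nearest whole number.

cos θ_z = sin(-53.1°) sin(-9.9°) + cos(-53.1°) cos(-9.9°) cos(34.40°) = 0.1375 + 0.4880 = 0.6255.
Top-of-atmosphere irradiance = S₀ cos θ_z = 1367 × 0.6255 = 855.06 W/m².

855 W/m²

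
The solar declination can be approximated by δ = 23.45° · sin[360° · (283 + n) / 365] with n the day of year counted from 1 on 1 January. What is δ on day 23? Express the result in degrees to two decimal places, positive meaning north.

-19.93°

360 × (283 + 23) / 365 = 301.808°; sin(301.808°) = -0.8498.
δ = 23.45 × -0.8498 = -19.928° ≈ -19.93°.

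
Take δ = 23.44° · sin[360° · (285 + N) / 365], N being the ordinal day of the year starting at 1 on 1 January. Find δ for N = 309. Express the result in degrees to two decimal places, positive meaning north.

-16.82°

360 × (285 + 309) / 365 = 585.863°; sin(585.863°) = -0.7177.
δ = 23.44 × -0.7177 = -16.823° ≈ -16.82°.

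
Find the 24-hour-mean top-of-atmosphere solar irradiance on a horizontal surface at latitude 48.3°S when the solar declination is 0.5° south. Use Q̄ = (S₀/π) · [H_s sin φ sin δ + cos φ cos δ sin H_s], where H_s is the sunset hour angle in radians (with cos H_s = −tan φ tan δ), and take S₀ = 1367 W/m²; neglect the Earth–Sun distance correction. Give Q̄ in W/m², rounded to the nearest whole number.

−tan φ tan δ = −(-1.1224)(-0.0087) = -0.0098; H_s = arccos(-0.0098) = 90.56°. In radians, H_s = 1.5806.
H_s sin φ sin δ = 1.5806 × -0.7466 × -0.0087 = 0.0103.
cos φ cos δ sin H_s = 0.6652 × 1.0000 × 1.0000 = 0.6652.
Q̄ = (1367/π) × (0.0103 + 0.6652) = 435.13 × 0.6755 = 293.93 W/m².

294 W/m²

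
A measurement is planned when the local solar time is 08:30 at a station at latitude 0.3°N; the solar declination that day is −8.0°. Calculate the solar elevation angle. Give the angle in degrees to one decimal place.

Hour angle H = 15° × (8.5 − 12) = -52.50°.
cos θ_z = sin(0.3°) sin(-8.0°) + cos(0.3°) cos(-8.0°) cos(-52.50°) = -0.0007 + 0.6028 = 0.6021.
θ_z = arccos(0.6021) = 52.98°, so the elevation is 90° − 52.98° = 37.02°.

37.0°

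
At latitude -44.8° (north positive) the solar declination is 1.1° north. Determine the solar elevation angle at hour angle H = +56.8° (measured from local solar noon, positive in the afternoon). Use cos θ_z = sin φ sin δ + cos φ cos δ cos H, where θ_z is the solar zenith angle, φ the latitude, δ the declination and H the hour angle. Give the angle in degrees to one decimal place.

cos θ_z = sin φ sin δ + cos φ cos δ cos H = (-0.7046)(0.0192) + (0.7096)(0.9998)(0.5476) = 0.3750.
θ_z = arccos(0.3750) = 67.98°, so the elevation is 90° − 67.98° = 22.02°.

22.0°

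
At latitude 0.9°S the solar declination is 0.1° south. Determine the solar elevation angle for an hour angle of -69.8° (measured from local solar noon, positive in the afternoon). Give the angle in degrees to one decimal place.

20.2°

cos θ_z = sin φ sin δ + cos φ cos δ cos H = (-0.0157)(-0.0017) + (0.9999)(1.0000)(0.3453) = 0.3453.
θ_z = arccos(0.3453) = 69.80°, so the elevation is 90° − 69.80° = 20.20°.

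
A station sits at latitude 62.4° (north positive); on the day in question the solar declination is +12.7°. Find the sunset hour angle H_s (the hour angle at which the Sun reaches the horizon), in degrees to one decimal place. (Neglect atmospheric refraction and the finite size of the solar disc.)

cos H_s = −tan(62.4°) · tan(12.7°) = -0.4311, so H_s = arccos(-0.4311) = 115.54°.

115.5°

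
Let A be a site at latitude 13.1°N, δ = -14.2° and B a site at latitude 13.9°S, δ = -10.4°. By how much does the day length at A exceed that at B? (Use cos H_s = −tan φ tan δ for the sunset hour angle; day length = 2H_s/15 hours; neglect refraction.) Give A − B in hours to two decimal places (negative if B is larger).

-0.80 h

A: H_s = arccos(−tan 13.1° · tan -14.2°) = 86.62°, so 2H_s/15 = 11.5493 h.
B: H_s = arccos(−tan -13.9° · tan -10.4°) = 92.60°, so 2H_s/15 = 12.3467 h.
A − B = 11.5493 − 12.3467 = -0.7974 h.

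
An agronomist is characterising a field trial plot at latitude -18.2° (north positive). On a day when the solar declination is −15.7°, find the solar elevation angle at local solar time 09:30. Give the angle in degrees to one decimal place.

Hour angle H = 15° × (9.5 − 12) = -37.50°.
With φ = -18.2°, δ = -15.7°, H = -37.50°: sin φ sin δ = 0.0845, cos φ cos δ cos H = 0.7255, so cos θ_z = 0.8100.
θ_z = arccos(0.8100) = 35.90°, so the elevation is 90° − 35.90° = 54.10°.

54.1°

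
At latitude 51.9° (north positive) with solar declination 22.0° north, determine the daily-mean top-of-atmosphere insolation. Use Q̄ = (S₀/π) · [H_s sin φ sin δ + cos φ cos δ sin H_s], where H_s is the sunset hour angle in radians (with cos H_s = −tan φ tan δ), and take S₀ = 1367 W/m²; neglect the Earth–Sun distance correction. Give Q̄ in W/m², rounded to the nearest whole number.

484 W/m²

cos H_s = −tan(51.9°) · tan(22.0°) = -0.5153, so H_s = arccos(-0.5153) = 121.02°. In radians, H_s = 2.1122.
H_s sin φ sin δ = 2.1122 × 0.7869 × 0.3746 = 0.6226.
cos φ cos δ sin H_s = 0.6170 × 0.9272 × 0.8570 = 0.4903.
Q̄ = (1367/π) × (0.6226 + 0.4903) = 435.13 × 1.1129 = 484.26 W/m².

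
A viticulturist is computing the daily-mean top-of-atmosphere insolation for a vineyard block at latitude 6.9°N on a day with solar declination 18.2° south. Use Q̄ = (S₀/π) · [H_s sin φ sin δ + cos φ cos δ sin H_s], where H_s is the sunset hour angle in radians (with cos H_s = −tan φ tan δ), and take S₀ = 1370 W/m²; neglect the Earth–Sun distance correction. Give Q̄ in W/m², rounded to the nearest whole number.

The sunset hour angle satisfies cos H_s = −tan φ tan δ = 0.0398, giving H_s = 87.72°. In radians, H_s = 1.5310.
H_s sin φ sin δ = 1.5310 × 0.1201 × -0.3123 = -0.0574.
cos φ cos δ sin H_s = 0.9928 × 0.9500 × 0.9992 = 0.9424.
Q̄ = (1370/π) × (-0.0574 + 0.9424) = 436.08 × 0.8850 = 385.93 W/m².

386 W/m²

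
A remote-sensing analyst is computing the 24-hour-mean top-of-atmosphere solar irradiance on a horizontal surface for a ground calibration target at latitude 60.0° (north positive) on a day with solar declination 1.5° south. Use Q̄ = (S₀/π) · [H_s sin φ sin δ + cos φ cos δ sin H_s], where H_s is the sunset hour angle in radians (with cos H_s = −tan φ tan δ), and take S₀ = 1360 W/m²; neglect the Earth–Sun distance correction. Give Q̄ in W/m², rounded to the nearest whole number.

201 W/m²

cos H_s = −tan(60.0°) · tan(-1.5°) = 0.0454, so H_s = arccos(0.0454) = 87.40°. In radians, H_s = 1.5254.
H_s sin φ sin δ = 1.5254 × 0.8660 × -0.0262 = -0.0346.
cos φ cos δ sin H_s = 0.5000 × 0.9997 × 0.9990 = 0.4994.
Q̄ = (1360/π) × (-0.0346 + 0.4994) = 432.90 × 0.4648 = 201.21 W/m².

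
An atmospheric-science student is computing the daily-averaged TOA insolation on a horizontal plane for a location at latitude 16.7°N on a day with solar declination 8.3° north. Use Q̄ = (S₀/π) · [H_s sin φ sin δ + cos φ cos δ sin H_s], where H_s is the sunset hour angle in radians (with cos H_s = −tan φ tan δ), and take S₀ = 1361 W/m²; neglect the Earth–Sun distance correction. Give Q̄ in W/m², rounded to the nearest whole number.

439 W/m²

The sunset hour angle satisfies cos H_s = −tan φ tan δ = -0.0438, giving H_s = 92.51°. In radians, H_s = 1.6146.
H_s sin φ sin δ = 1.6146 × 0.2874 × 0.1444 = 0.0670.
cos φ cos δ sin H_s = 0.9578 × 0.9895 × 0.9990 = 0.9468.
Q̄ = (1361/π) × (0.0670 + 0.9468) = 433.22 × 1.0138 = 439.20 W/m².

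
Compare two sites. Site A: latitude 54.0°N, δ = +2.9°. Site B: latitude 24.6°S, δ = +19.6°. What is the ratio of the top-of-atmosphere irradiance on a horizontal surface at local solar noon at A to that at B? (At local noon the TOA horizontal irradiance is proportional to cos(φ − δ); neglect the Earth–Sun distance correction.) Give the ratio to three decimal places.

A: cos θ_z = cos(54.0° − (2.9°)) = 0.6280.
B: cos θ_z = cos(-24.6° − (19.6°)) = 0.7169.
Ratio A/B = 0.6280 / 0.7169 = 0.8760.

0.876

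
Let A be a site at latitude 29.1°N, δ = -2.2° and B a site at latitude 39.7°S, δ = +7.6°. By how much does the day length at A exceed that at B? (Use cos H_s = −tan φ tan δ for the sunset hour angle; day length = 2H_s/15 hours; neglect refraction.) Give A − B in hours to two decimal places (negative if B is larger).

+0.68 h

A: H_s = arccos(−tan 29.1° · tan -2.2°) = 88.77°, so 2H_s/15 = 11.8360 h.
B: H_s = arccos(−tan -39.7° · tan 7.6°) = 83.64°, so 2H_s/15 = 11.1520 h.
A − B = 11.8360 − 11.1520 = 0.6840 h.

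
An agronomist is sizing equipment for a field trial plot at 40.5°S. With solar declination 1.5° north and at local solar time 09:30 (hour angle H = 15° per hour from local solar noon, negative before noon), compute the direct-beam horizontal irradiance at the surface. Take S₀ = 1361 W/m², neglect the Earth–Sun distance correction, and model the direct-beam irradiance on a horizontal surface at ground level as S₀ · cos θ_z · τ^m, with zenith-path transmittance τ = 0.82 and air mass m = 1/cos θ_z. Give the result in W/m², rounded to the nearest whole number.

569 W/m²

Hour angle H = 15° × (9.5 − 12) = -37.50°.
cos θ_z = sin(-40.5°) sin(1.5°) + cos(-40.5°) cos(1.5°) cos(-37.50°) = -0.0170 + 0.6031 = 0.5861.
Air mass m = 1/cos θ_z = 1/0.5861 = 1.706; τ^m = 0.82^1.706 = 0.7128.
Surface direct beam = 1361 × 0.5861 × 0.7128 = 568.59 W/m².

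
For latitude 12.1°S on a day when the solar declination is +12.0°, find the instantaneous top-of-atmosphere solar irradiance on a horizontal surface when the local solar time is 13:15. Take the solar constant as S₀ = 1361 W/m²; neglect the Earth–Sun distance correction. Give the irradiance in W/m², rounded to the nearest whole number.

1173 W/m²

Hour angle H = 15° × (13.25 − 12) = 18.75°.
cos θ_z = sin φ sin δ + cos φ cos δ cos H = (-0.2096)(0.2079) + (0.9778)(0.9781)(0.9469) = 0.8620.
Top-of-atmosphere irradiance = S₀ cos θ_z = 1361 × 0.8620 = 1173.18 W/m².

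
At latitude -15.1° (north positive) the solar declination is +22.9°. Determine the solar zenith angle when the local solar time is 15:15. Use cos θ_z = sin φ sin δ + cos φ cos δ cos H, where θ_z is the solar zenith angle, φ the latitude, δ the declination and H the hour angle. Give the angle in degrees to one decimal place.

Hour angle H = 15° × (15.25 − 12) = 48.75°.
cos θ_z = sin φ sin δ + cos φ cos δ cos H = (-0.2605)(0.3891) + (0.9655)(0.9212)(0.6593) = 0.4850.
θ_z = arccos(0.4850) = 60.99°.

61.0°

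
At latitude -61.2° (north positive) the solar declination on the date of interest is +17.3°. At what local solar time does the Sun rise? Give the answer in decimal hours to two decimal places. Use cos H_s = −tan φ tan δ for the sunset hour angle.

8.30 h

The sunset hour angle satisfies cos H_s = −tan φ tan δ = 0.5666, giving H_s = 55.49°.
Sunrise is at 12 − H_s/15 = 12 − 3.699 = 8.301 h local solar time.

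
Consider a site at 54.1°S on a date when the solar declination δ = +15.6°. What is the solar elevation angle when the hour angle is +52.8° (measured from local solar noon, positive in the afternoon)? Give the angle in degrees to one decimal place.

cos θ_z = sin φ sin δ + cos φ cos δ cos H = (-0.8100)(0.2689) + (0.5864)(0.9632)(0.6046) = 0.1237.
θ_z = arccos(0.1237) = 82.89°, so the elevation is 90° − 82.89° = 7.11°.

7.1°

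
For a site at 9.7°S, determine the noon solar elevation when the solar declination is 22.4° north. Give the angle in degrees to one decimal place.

57.9°

At local solar noon the hour angle is zero, so the elevation is 90° − |φ − δ| = 90° − |-9.7° − (22.4°)| = 90° − 32.1° = 57.9°.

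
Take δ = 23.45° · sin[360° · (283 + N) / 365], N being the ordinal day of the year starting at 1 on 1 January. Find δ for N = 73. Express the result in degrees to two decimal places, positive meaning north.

-3.62°

360 × (283 + 73) / 365 = 351.123°; sin(351.123°) = -0.1543.
δ = 23.45 × -0.1543 = -3.618° ≈ -3.62°.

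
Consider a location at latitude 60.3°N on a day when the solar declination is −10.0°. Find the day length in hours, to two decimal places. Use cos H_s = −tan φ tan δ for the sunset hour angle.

9.60 hours

cos H_s = −tan(60.3°) · tan(-10.0°) = 0.3091, so H_s = arccos(0.3091) = 71.99°.
Day length = 2 H_s / 15° h⁻¹ = 143.98° / 15 = 9.599 h.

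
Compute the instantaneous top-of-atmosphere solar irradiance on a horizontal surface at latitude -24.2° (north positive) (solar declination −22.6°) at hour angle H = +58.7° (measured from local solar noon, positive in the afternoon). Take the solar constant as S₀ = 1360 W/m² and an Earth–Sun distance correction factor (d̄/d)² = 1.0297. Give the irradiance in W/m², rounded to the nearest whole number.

833 W/m²

cos θ_z = sin φ sin δ + cos φ cos δ cos H = (-0.4099)(-0.3843) + (0.9121)(0.9232)(0.5195) = 0.5950.
Top-of-atmosphere irradiance = S₀ (d̄/d)² cos θ_z = 1360 × 1.0297 × 0.5950 = 833.23 W/m².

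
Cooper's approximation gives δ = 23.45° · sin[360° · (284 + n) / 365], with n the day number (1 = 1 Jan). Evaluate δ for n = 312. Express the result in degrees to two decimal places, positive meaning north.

-17.38°

360 × (284 + 312) / 365 = 587.836°; sin(587.836°) = -0.7412.
δ = 23.45 × -0.7412 = -17.381° ≈ -17.38°.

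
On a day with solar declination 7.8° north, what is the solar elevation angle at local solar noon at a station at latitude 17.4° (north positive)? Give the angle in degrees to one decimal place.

80.4°

At local solar noon the hour angle is zero, so the elevation is 90° − |φ − δ| = 90° − |17.4° − (7.8°)| = 90° − 9.6° = 80.4°.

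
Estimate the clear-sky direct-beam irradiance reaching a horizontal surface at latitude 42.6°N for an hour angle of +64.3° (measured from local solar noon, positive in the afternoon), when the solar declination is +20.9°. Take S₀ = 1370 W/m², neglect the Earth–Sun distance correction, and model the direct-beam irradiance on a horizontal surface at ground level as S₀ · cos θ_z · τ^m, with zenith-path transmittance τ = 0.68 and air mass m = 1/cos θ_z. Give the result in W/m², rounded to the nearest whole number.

cos θ_z = sin(42.6°) sin(20.9°) + cos(42.6°) cos(20.9°) cos(64.30°) = 0.2415 + 0.2982 = 0.5397.
Air mass m = 1/cos θ_z = 1/0.5397 = 1.853; τ^m = 0.68^1.853 = 0.4894.
Surface direct beam = 1370 × 0.5397 × 0.4894 = 361.86 W/m².

362 W/m²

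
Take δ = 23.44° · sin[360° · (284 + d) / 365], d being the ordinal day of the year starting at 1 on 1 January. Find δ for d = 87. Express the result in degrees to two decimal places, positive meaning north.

360 × (284 + 87) / 365 = 365.918°; sin(365.918°) = 0.1031.
δ = 23.44 × 0.1031 = 2.417° ≈ +2.42°.

+2.42°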